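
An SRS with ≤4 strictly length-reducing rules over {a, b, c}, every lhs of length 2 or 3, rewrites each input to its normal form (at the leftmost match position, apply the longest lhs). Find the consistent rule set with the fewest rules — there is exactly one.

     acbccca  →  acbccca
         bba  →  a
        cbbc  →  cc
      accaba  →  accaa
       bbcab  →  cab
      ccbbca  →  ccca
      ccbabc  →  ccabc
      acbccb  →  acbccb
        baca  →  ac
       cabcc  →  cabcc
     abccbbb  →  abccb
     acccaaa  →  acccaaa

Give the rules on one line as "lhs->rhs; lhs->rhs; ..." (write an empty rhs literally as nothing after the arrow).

  | acbccca
  | bba => a
  | cbbc => cc
  | accaba => accaa

aca->ac; ba->a; bb->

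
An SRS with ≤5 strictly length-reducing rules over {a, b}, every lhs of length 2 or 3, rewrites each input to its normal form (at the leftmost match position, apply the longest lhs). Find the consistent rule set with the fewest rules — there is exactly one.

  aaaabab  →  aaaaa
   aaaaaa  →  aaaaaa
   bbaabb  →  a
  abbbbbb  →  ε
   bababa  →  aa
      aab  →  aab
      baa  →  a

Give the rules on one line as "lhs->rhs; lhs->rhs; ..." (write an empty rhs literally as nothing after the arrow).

abb->; ba->; bab->a; bb->

  | aaaabab => aaaaa
  | aaaaaa
  | bbaabb => aabb => a
  | abbbbbb => bbbb => bb => ε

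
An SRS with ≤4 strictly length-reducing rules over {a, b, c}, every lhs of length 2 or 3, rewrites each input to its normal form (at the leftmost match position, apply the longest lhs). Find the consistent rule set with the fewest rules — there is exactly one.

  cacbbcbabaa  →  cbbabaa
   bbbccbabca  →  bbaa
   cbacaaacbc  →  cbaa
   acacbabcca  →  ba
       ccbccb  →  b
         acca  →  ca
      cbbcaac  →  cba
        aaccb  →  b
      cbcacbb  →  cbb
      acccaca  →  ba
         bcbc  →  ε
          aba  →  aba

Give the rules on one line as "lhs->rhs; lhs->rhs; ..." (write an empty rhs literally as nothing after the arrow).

  | cacbbcbabaa => cbbcbabaa => cbbabaa
  | bbbccbabca => bbcbabca => bbabca => bbaa
  | cbacaaacbc => cbaaacbc => cbaabc => cbaa
  | acacbabcca => acbabcca => babcca => baca => ba

ac->; bc->; cc->b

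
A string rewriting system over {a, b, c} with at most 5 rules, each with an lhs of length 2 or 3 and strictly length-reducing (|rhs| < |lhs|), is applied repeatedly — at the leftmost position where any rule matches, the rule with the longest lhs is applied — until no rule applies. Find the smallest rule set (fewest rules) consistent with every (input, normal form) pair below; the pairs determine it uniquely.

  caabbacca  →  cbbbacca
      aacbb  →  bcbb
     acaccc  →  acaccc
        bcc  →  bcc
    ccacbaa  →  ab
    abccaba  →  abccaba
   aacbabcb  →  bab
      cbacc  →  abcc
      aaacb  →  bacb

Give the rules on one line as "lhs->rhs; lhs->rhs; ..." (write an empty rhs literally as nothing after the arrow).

aa->b; bbc->; cba->ab; ccb->c

  | caabbacca => cbbbacca
  | aacbb => bcbb
  | acaccc
  | bcc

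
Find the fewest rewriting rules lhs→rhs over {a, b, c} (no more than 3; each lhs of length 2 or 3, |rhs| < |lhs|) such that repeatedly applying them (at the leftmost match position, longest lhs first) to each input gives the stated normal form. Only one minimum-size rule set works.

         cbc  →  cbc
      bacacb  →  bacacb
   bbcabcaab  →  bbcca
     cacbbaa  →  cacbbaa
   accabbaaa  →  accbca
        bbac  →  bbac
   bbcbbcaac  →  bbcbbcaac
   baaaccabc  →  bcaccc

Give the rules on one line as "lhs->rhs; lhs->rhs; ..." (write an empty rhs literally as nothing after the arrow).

aaa->ca; ab->

  | cbc
  | bacacb
  | bbcabcaab => bbccaab => bbcca
  | cacbbaa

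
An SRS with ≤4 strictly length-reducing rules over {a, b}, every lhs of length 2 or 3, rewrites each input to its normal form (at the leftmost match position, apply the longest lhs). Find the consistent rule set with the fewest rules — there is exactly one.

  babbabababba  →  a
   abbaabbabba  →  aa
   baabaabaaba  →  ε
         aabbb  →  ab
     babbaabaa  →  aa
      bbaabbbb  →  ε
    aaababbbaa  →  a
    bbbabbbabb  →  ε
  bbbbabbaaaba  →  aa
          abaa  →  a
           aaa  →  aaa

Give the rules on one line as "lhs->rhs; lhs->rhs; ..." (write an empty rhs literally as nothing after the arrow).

aba->; abb->; ba->; bb->

  | babbabababba => bbabababba => abababba => babba => bba => a
  | abbaabbabba => aabbabba => aabba => aa
  | baabaabaaba => abaabaaba => abaaba => aba => ε
  | aabbb => ab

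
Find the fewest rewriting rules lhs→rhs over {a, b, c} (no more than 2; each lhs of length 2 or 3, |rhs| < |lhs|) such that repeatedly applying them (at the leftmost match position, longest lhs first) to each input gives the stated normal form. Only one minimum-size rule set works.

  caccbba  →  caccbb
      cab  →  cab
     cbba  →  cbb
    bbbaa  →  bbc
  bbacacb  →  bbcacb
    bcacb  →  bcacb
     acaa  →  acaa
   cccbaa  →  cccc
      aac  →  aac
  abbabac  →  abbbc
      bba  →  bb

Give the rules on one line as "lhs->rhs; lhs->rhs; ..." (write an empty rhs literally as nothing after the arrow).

  | caccbba => caccbb
  | cab
  | cbba => cbb
  | bbbaa => bbc

ba->b; baa->c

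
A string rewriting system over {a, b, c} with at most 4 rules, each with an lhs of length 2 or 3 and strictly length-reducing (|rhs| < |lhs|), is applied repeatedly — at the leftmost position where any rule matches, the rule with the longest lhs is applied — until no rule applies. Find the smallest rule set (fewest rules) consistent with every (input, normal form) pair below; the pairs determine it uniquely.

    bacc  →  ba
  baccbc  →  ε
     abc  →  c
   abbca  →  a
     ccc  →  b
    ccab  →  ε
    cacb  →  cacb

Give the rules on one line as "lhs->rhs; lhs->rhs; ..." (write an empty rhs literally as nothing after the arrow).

  | bacc => ba
  | baccbc => babc => bc => ε
  | abc => c
  | abbca => bca => a

ab->; bc->; cc->; ccc->b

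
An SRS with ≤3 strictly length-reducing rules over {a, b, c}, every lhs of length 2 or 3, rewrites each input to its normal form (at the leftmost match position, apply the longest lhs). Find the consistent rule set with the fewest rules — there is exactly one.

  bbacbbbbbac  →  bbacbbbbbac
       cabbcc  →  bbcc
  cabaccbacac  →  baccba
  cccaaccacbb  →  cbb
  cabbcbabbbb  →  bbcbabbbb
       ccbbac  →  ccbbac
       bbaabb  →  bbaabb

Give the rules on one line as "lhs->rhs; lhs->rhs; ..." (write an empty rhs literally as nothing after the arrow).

ca->; cac->

  | bbacbbbbbac
  | cabbcc => bbcc
  | cabaccbacac => baccbacac => baccba
  | cccaaccacbb => ccaccacbb => ccacbb => cbb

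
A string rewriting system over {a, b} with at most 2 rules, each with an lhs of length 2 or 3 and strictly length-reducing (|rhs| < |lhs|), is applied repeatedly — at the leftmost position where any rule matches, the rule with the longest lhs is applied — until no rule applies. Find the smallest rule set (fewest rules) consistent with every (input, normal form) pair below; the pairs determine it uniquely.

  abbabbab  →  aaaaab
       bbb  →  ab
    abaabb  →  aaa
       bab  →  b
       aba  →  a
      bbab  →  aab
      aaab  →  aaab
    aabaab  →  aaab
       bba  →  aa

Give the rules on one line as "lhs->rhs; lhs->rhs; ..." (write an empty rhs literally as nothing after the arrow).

ba->; bb->a

  | abbabbab => aaabbab => aaaaab
  | bbb => ab
  | abaabb => aabb => aaa
  | bab => b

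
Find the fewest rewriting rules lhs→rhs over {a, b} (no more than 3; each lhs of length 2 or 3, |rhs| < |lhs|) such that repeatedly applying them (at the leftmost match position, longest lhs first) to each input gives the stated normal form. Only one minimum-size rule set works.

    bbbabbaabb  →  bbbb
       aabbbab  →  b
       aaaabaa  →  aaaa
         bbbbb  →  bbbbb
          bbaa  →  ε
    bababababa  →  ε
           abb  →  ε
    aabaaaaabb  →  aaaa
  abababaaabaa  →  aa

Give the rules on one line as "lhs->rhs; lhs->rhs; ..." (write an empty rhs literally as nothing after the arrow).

  | bbbabbaabb => bbbbaabb => bbbabb => bbbb
  | aabbbab => abab => b
  | aaaabaa => aaaa
  | bbbbb

aba->; abb->; ba->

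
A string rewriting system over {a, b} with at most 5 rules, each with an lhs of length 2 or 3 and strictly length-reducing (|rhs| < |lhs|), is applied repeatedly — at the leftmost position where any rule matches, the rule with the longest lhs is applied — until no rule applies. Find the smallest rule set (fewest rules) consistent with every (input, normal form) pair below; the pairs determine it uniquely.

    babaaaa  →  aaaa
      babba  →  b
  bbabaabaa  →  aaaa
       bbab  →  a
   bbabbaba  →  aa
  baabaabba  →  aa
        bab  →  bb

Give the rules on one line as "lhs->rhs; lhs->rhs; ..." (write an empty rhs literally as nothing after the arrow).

  | babaaaa => bbaaaa => aaaa
  | babba => bbba => ba => b
  | bbabaabaa => abaabaa => aaabaa => aaaa
  | bbab => ab => a

aab->a; ab->a; ba->b; bba->a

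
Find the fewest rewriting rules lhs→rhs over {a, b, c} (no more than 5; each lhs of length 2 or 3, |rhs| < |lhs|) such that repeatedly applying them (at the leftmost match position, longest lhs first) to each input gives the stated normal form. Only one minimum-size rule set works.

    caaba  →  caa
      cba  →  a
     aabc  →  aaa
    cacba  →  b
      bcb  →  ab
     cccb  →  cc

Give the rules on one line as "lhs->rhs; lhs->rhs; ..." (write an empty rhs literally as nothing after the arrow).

ba->; bc->a; cac->b; cb->

  | caaba => caa
  | cba => a
  | aabc => aaa
  | cacba => bba => b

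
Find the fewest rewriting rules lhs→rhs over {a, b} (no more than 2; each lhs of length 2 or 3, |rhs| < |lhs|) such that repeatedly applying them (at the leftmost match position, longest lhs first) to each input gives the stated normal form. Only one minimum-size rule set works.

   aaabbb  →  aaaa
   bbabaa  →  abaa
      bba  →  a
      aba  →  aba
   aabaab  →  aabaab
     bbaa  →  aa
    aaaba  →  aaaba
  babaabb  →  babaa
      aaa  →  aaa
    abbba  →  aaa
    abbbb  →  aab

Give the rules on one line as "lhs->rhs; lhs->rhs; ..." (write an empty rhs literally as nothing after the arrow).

  | aaabbb => aaaa
  | bbabaa => abaa
  | bba => a
  | aba

bb->; bbb->a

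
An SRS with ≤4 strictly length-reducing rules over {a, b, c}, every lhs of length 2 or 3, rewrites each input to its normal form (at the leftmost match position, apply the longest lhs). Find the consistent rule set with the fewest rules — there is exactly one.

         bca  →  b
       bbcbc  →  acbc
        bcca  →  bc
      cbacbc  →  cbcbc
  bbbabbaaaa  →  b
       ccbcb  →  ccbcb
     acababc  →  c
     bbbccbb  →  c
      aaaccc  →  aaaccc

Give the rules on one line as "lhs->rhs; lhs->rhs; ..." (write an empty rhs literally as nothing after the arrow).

  | bca => b
  | bbcbc => acbc
  | bcca => bc
  | cbacbc => cbcbc

ab->; ba->b; bb->a; ca->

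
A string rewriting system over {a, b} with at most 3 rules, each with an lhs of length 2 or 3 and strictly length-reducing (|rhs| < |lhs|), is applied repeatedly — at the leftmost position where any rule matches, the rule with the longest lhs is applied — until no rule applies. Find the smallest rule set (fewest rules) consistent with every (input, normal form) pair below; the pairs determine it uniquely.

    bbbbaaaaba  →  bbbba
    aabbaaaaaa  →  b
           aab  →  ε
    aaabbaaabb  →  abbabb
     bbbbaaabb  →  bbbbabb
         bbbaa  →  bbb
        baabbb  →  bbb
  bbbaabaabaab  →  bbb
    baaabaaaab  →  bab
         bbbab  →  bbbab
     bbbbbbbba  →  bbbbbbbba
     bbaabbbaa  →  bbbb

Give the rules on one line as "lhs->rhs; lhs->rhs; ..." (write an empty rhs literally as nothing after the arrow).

aa->; aab->

  | bbbbaaaaba => bbbbaaba => bbbba
  | aabbaaaaaa => baaaaaa => baaaa => baa => b
  | aab => ε
  | aaabbaaabb => abbaaabb => abbabb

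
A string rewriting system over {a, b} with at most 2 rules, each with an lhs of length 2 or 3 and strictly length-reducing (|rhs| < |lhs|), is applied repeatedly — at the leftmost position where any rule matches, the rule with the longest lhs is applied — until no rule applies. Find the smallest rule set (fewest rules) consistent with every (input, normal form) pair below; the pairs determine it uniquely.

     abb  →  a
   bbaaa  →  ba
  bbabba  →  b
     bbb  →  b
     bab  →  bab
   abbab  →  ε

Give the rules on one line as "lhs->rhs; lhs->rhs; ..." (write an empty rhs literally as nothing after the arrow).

  | abb => a
  | bbaaa => aaa => ba
  | bbabba => abba => aa => b
  | bbb => b

aa->b; bb->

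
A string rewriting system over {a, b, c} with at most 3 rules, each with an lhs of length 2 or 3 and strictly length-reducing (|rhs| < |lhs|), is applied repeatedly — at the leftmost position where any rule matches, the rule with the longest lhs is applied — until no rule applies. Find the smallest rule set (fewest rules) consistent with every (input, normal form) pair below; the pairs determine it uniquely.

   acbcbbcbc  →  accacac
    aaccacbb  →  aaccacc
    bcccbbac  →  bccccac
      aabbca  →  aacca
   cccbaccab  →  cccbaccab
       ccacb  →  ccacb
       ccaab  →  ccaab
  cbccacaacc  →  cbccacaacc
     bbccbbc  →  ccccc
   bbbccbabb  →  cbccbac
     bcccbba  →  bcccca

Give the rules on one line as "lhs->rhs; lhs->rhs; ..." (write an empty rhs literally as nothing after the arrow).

  | acbcbbcbc => accabcbc => accacac
  | aaccacbb => aaccacc
  | bcccbbac => bccccac
  | aabbca => aacca

bb->c; bcb->ca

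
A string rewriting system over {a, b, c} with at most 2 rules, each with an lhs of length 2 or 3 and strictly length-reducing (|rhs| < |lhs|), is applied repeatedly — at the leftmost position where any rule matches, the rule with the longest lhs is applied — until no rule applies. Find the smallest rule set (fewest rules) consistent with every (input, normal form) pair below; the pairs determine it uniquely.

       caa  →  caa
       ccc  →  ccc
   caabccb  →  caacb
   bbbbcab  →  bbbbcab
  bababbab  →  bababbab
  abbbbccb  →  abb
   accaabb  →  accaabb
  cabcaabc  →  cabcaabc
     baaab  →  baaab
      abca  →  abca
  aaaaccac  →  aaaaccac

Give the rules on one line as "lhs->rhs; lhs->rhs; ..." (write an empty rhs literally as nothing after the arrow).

bcb->; bcc->c

  | caa
  | ccc
  | caabccb => caacb
  | bbbbcab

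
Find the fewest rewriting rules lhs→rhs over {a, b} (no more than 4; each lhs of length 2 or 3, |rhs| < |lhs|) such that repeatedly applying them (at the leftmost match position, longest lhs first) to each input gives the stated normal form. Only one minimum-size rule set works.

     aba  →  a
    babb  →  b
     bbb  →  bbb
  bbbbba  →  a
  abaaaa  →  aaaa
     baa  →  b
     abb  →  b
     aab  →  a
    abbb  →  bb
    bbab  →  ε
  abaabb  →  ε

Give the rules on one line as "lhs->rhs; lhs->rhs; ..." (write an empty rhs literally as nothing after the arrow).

  | aba => a
  | babb => abb => b
  | bbb
  | bbbbba => bbbba => bbba => bba => ba => a

ab->; ba->a; baa->b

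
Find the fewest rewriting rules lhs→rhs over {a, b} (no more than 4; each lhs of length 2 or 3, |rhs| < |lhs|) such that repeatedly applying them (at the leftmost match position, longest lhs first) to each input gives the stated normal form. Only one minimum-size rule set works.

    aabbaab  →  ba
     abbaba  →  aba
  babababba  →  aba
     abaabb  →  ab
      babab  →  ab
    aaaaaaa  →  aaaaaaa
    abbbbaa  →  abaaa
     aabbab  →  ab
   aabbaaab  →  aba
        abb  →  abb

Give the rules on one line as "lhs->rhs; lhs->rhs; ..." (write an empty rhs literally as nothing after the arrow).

aab->ba; bab->; bbb->aa

  | aabbaab => babaab => aab => ba
  | abbaba => aba
  | babababba => ababba => aba
  | abaabb => abbab => ab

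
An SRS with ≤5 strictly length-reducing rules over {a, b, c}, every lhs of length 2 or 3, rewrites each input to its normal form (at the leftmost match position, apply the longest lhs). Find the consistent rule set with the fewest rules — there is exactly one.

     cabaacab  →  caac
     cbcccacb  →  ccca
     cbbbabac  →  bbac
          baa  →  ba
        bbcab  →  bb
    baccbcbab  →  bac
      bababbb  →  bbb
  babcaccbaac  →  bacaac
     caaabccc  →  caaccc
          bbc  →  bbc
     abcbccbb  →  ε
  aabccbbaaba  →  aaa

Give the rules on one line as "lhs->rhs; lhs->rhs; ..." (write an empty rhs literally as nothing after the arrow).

  | cabaacab => caacab => caac
  | cbcccacb => cccacb => ccca
  | cbbbabac => bbabac => bbac
  | baa => ba

ab->; baa->ba; bca->ba; cb->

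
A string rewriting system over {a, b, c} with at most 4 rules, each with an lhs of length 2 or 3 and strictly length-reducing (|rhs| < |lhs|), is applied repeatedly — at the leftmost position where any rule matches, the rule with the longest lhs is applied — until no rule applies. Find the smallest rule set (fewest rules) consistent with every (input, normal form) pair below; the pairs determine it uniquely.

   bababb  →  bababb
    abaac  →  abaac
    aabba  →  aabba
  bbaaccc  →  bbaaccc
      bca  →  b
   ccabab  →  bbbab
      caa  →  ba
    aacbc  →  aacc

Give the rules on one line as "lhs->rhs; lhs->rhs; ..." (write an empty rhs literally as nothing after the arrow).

  | bababb
  | abaac
  | aabba
  | bbaaccc

bc->c; ca->b; cca->bb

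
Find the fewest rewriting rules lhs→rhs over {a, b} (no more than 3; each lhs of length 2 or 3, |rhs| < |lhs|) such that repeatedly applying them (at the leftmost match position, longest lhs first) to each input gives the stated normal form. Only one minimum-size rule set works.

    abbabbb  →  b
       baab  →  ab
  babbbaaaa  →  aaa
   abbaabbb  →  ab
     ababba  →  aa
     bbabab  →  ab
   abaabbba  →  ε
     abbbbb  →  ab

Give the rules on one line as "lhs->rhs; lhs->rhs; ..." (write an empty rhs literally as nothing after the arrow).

aab->b; ba->; bb->

  | abbabbb => aabbb => bbb => b
  | baab => ab
  | babbbaaaa => bbbaaaa => baaaa => aaa
  | abbaabbb => aaabbb => abbb => ab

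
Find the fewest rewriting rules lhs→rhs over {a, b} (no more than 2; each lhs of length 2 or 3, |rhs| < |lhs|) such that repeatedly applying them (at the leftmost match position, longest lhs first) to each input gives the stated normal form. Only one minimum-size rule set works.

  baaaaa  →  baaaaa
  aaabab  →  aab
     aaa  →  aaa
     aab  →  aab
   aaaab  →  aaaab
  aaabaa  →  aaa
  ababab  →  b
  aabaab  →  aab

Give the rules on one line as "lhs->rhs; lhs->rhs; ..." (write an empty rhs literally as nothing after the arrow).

aba->; bab->b

  | baaaaa
  | aaabab => aab
  | aaa
  | aab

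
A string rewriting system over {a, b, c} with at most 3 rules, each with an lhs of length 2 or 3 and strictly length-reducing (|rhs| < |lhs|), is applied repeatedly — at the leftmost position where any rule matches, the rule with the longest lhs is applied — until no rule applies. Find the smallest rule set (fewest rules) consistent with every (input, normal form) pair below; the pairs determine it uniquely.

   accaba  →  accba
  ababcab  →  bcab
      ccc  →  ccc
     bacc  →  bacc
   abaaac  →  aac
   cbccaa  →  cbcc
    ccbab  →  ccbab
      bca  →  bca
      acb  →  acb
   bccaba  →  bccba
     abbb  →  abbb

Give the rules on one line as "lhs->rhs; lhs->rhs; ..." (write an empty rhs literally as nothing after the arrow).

aba->; cca->cc

  | accaba => accba
  | ababcab => bcab
  | ccc
  | bacc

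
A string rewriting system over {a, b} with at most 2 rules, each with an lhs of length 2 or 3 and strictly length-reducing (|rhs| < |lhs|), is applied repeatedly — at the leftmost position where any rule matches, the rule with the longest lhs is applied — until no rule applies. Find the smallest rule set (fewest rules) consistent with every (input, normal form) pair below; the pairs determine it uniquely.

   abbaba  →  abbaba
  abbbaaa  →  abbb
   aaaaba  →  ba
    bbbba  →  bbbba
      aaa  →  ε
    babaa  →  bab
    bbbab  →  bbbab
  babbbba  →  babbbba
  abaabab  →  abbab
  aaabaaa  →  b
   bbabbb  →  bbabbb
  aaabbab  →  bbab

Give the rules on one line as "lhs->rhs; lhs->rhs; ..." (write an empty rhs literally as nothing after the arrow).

aa->; aaa->aa

  | abbaba
  | abbbaaa => abbbaa => abbb
  | aaaaba => aaaba => aaba => ba
  | bbbba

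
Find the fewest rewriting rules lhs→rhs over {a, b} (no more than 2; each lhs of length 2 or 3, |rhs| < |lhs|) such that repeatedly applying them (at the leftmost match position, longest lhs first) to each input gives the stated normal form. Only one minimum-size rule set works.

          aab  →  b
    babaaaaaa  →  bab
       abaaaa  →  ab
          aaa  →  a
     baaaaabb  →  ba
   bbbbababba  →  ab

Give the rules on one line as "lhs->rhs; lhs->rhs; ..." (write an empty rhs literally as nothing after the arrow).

  | aab => b
  | babaaaaaa => babaaaa => babaa => bab
  | abaaaa => abaa => ab
  | aaa => a

aa->; bb->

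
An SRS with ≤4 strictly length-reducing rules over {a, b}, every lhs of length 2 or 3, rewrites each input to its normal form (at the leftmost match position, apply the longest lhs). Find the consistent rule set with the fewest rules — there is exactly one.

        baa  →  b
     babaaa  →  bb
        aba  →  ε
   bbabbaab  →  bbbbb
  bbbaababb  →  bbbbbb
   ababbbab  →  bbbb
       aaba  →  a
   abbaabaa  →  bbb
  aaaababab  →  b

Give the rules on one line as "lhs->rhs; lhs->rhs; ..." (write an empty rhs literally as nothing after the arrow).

  | baa => ba => b
  | babaaa => bbaaa => bbaa => bba => bb
  | aba => ε
  | bbabbaab => bbbbaab => bbbbab => bbbbb

ab->b; aba->; ba->b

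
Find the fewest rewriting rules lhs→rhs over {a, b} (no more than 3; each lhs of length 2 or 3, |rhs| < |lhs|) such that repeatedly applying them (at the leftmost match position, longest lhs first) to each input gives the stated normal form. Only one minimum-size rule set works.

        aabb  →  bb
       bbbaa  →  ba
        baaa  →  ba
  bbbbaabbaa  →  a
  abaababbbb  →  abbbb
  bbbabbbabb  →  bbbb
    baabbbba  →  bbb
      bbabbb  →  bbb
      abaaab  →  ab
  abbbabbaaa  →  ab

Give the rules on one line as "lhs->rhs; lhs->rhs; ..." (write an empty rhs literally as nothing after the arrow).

  | aabb => bb
  | bbbaa => ba
  | baaa => ba
  | bbbbaabbaa => bbabbaa => bbaa => a

aa->; bab->b; bba->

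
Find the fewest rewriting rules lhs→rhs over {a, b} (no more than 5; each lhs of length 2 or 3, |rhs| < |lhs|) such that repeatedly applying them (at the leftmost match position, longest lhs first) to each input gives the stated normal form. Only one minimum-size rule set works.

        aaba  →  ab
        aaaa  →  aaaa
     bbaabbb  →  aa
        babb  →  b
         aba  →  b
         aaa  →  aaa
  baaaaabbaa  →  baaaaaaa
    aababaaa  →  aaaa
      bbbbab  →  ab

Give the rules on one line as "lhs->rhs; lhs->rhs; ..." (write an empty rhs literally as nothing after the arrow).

  | aaba => ab
  | aaaa
  | bbaabbb => aabbb => aabb => aa
  | babb => b

aba->b; bab->; bb->; bbb->bb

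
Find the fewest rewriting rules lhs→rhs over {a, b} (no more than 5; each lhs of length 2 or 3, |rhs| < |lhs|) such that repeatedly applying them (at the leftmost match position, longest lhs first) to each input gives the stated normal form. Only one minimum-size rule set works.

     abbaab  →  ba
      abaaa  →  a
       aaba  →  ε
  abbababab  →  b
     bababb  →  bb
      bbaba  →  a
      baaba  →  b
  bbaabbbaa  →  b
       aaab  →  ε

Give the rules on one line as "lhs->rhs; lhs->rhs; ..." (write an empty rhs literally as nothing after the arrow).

aa->; aab->a; ab->; bba->a

  | abbaab => baab => ba
  | abaaa => aaa => a
  | aaba => aa => ε
  | abbababab => bababab => babab => bab => b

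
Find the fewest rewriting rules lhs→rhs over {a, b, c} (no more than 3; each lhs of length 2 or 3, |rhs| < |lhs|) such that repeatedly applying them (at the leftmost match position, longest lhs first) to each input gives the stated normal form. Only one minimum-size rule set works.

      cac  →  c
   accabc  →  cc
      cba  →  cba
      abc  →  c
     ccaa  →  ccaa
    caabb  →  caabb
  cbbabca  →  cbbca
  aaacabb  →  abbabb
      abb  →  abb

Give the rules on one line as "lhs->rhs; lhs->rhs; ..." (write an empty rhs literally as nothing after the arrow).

aac->bb; abc->c; ac->

  | cac => c
  | accabc => cabc => cc
  | cba
  | abc => c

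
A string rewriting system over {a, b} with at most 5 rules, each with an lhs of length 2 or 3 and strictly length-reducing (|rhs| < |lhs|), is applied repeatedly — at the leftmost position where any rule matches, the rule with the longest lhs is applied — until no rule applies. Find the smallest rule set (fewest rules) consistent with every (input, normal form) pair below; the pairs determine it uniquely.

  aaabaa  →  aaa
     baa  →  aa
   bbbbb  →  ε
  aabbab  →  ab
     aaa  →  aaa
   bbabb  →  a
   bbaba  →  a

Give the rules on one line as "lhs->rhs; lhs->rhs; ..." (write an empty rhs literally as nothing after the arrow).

aab->; ba->a; bb->a; bba->

  | aaabaa => aaa
  | baa => aa
  | bbbbb => abbb => aab => ε
  | aabbab => bab => ab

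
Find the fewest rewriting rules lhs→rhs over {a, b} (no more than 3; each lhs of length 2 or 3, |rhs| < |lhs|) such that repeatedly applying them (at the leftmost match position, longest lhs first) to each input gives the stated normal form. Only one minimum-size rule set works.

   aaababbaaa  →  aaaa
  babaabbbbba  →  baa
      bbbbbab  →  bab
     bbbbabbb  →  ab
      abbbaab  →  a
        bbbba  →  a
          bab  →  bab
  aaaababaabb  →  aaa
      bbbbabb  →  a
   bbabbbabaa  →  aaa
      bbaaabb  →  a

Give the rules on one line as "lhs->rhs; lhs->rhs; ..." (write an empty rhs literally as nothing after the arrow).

aab->a; aba->ab; bb->

  | aaababbaaa => aaabbaaa => aabaaa => aaaa
  | babaabbbbba => bababbbbba => babbbbbba => babbbba => babba => baa
  | bbbbbab => bbbab => bab
  | bbbbabbb => bbabbb => abbb => ab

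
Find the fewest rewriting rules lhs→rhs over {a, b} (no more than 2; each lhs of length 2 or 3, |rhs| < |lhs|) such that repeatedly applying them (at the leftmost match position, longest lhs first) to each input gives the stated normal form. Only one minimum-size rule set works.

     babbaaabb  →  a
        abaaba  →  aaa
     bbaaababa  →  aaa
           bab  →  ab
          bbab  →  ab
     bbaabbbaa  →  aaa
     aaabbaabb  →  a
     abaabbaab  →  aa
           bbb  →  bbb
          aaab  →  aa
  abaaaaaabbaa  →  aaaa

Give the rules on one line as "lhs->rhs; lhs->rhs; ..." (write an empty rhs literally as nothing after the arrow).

  | babbaaabb => abbaaabb => abaaabb => aaaabb => aabab => baab => aab => ba => a
  | abaaba => aaaba => abaa => aaa
  | bbaaababa => baaababa => aaababa => abaaba => aaaba => abaa => aaa
  | bab => ab

aab->ba; ba->a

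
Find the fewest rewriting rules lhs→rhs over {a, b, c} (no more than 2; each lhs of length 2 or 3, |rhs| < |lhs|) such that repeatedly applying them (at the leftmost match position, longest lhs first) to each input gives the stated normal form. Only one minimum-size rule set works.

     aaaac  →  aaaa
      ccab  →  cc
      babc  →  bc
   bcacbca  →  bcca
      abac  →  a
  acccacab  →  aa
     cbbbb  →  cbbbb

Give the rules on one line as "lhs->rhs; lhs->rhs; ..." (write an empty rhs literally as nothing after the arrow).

ab->; ac->a

  | aaaac => aaaa
  | ccab => cc
  | babc => bc
  | bcacbca => bcabca => bcca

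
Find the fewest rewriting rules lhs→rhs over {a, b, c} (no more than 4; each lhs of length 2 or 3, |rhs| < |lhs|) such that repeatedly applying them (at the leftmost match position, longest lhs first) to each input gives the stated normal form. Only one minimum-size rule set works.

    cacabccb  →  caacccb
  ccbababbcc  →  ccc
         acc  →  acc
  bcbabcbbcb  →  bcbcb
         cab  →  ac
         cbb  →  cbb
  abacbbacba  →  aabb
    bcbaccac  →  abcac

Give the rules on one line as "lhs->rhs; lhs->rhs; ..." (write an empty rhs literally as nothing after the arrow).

  | cacabccb => caacccb
  | ccbababbcc => ccbabbcc => ccbbcc => ccc
  | acc
  | bcbabcbbcb => bcbcbbcb => bcbcb

ba->; bac->ab; bbc->; cab->ac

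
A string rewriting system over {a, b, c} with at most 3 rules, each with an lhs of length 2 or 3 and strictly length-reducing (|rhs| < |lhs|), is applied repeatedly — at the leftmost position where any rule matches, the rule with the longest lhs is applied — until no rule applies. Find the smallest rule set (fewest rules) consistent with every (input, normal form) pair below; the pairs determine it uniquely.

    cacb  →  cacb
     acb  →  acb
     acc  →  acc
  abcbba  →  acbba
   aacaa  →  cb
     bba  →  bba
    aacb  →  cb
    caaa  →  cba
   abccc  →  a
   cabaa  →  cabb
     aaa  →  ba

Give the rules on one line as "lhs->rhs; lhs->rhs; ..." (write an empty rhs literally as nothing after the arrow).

aa->b; bc->c; ccc->

  | cacb
  | acb
  | acc
  | abcbba => acbba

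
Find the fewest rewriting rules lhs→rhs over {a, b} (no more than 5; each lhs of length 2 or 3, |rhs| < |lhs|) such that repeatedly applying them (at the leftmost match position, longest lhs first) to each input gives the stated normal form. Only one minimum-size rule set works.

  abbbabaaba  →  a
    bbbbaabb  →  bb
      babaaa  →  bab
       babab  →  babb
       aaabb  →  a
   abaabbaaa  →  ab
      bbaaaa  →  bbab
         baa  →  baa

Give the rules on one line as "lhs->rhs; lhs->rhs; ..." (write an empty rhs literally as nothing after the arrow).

  | abbbabaaba => aabaaba => aaba => a
  | bbbbaabb => baabb => bb
  | babaaa => babaa => baba => bab
  | babab => babb

aaa->ab; aab->; aba->ab; bbb->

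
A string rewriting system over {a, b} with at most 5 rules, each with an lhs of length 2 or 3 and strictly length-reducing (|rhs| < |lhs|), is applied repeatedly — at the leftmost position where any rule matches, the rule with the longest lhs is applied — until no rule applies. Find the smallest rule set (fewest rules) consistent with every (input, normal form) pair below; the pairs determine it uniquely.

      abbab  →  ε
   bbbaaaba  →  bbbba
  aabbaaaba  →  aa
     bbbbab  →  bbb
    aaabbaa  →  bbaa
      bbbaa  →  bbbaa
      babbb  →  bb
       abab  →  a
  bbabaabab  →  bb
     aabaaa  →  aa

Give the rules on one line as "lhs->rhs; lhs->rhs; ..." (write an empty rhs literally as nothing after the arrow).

  | abbab => bab => ε
  | bbbaaaba => bbbba
  | aabbaaaba => abaaaba => aaaaba => aba => aa
  | bbbbab => bbb

aaa->; ab->; aba->aa; bab->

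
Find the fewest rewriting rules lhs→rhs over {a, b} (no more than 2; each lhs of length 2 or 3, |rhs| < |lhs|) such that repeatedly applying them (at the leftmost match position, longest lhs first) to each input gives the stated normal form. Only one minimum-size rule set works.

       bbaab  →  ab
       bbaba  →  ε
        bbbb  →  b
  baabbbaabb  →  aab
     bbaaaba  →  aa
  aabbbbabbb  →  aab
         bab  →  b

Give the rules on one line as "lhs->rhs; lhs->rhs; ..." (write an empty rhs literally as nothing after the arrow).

  | bbaab => baab => ab
  | bbaba => baba => ba => ε
  | bbbb => bbb => bb => b
  | baabbbaabb => abbbaabb => abbaabb => abaabb => aabb => aab

ba->; bb->b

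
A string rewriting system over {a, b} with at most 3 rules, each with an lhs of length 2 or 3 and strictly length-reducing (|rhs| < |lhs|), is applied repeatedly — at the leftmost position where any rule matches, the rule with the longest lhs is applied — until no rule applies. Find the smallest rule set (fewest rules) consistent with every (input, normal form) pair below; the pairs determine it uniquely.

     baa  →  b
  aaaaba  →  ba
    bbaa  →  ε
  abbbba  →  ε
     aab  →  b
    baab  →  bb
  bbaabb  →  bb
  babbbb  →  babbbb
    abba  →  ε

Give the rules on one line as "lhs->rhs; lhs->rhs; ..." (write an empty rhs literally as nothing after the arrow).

aa->; bba->a

  | baa => b
  | aaaaba => aaba => ba
  | bbaa => aa => ε
  | abbbba => abba => aa => ε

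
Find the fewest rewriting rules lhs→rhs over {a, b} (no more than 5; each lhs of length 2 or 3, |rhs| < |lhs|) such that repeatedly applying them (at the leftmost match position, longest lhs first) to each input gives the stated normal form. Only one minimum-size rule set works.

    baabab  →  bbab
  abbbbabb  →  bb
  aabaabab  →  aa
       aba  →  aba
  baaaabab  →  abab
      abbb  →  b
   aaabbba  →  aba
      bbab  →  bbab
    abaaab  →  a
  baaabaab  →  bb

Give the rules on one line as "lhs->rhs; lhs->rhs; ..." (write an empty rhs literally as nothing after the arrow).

  | baabab => abbab => bbab
  | abbbbabb => bbbbabb => bbabb => bbbb => bb
  | aabaabab => aaabab => aaab => aa
  | aba

aab->a; abb->bb; baa->ab; bbb->b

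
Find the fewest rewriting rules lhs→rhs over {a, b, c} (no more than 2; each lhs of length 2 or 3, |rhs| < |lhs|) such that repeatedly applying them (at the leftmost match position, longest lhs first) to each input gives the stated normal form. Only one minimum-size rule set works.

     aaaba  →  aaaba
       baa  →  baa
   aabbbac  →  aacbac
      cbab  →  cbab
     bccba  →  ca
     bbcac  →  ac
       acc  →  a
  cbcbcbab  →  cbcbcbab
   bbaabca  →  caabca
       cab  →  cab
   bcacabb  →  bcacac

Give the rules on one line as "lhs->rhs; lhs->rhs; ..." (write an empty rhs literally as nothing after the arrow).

  | aaaba
  | baa
  | aabbbac => aacbac
  | cbab

bb->c; cc->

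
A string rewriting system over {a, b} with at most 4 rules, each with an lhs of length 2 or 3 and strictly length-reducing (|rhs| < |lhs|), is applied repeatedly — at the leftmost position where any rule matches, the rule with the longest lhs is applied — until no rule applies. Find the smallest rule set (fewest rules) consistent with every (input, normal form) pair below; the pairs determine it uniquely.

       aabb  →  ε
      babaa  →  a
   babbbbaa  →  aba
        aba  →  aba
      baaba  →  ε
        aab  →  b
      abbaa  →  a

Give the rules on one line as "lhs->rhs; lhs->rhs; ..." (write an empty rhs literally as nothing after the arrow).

aa->; baa->ab; bb->

  | aabb => bb => ε
  | babaa => baab => abb => a
  | babbbbaa => babbaa => baaa => aba
  | aba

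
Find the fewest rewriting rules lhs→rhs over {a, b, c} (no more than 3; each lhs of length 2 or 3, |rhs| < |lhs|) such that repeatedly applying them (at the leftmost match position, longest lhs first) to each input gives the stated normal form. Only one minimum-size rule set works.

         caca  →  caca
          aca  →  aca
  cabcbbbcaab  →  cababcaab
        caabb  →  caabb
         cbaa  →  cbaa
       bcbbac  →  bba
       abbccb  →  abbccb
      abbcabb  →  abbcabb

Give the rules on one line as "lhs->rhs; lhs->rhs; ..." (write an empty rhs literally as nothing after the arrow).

aac->ba; cbb->a

  | caca
  | aca
  | cabcbbbcaab => cababcaab
  | caabb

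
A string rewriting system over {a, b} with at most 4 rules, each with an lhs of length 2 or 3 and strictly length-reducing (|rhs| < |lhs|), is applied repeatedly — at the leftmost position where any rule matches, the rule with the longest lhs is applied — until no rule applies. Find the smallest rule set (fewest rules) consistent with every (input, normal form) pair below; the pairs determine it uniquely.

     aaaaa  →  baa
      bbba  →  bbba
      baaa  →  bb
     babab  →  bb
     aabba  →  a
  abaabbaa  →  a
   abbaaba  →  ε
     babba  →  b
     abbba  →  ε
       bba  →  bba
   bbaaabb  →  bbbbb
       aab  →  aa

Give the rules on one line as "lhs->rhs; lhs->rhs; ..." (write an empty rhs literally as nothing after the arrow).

  | aaaaa => baa
  | bbba
  | baaa => bb
  | babab => bb

aaa->b; ab->a; aba->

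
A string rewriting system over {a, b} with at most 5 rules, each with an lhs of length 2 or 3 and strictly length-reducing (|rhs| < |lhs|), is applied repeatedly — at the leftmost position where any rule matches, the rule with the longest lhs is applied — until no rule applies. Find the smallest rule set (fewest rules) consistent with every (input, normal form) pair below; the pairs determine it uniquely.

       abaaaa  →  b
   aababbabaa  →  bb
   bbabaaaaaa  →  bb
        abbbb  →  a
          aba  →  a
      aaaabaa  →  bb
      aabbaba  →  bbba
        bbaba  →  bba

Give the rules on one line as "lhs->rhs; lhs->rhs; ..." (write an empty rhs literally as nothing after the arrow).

  | abaaaa => aaaa => baa => b
  | aababbabaa => bbabbabaa => bbababaa => bbabaa => bbaa => bb
  | bbabaaaaaa => bbaaaaaa => bbaaaa => bbaa => bb
  | abbbb => abbb => abb => ab => a

aa->b; ab->a; aba->a; baa->b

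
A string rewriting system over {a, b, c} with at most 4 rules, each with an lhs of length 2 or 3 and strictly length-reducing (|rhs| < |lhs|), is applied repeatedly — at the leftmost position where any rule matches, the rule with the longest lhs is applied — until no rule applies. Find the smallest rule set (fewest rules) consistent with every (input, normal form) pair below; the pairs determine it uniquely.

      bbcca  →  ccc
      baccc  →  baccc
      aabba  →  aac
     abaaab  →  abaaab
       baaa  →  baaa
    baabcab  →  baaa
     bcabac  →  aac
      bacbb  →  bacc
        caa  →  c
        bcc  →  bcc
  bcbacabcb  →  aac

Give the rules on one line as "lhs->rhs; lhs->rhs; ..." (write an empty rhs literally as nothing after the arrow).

  | bbcca => ccca => ccc
  | baccc
  | aabba => aaca => aac
  | abaaab

bb->c; bcb->a; ca->c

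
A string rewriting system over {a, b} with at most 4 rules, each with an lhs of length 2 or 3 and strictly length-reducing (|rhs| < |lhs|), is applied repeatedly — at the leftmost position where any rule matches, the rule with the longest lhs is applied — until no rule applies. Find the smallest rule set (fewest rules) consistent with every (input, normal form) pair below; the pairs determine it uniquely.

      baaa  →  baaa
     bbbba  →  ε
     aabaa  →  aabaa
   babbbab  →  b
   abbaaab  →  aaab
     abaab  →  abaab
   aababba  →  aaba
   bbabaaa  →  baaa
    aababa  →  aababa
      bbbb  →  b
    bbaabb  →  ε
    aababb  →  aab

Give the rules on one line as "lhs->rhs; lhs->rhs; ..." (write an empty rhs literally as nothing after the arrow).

  | baaa
  | bbbba => bbba => bba => ε
  | aabaa
  | babbbab => bbab => b

abb->; bb->b; bba->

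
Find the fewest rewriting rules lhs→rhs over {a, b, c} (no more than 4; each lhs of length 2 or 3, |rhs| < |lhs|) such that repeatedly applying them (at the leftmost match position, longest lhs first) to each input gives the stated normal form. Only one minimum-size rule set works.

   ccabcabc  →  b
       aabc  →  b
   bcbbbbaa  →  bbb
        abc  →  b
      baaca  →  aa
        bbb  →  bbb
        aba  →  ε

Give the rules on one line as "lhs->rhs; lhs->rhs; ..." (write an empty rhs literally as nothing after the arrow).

ab->b; ba->; bc->b; ca->a

  | ccabcabc => cabcabc => abcabc => bcabc => babc => bc => b
  | aabc => abc => bc => b
  | bcbbbbaa => bbbbbaa => bbbba => bbb
  | abc => bc => b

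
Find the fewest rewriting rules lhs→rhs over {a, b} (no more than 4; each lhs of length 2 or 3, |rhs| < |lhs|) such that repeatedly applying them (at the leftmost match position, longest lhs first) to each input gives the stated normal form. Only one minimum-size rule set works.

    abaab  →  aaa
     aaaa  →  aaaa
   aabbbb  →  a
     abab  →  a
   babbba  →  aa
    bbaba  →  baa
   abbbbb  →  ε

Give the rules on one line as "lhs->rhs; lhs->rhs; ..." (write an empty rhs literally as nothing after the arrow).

aab->ba; bab->; bb->a; bbb->a

  | abaab => abba => aaa
  | aaaa
  | aabbbb => babbb => bb => a
  | abab => a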